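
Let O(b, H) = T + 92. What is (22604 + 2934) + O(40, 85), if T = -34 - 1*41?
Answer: 25555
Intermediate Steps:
T = -75 (T = -34 - 41 = -75)
O(b, H) = 17 (O(b, H) = -75 + 92 = 17)
(22604 + 2934) + O(40, 85) = (22604 + 2934) + 17 = 25538 + 17 = 25555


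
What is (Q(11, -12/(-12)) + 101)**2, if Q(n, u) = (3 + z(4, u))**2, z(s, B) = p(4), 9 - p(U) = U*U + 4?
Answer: 27225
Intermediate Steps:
p(U) = 5 - U**2 (p(U) = 9 - (U*U + 4) = 9 - (U**2 + 4) = 9 - (4 + U**2) = 9 + (-4 - U**2) = 5 - U**2)
z(s, B) = -11 (z(s, B) = 5 - 1*4**2 = 5 - 1*16 = 5 - 16 = -11)
Q(n, u) = 64 (Q(n, u) = (3 - 11)**2 = (-8)**2 = 64)
(Q(11, -12/(-12)) + 101)**2 = (64 + 101)**2 = 165**2 = 27225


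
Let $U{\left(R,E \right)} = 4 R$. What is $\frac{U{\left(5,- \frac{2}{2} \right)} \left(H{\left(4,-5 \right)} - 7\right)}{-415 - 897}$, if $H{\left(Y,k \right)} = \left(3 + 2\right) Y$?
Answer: $- \frac{65}{328} \approx -0.19817$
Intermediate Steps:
$H{\left(Y,k \right)} = 5 Y$
$\frac{U{\left(5,- \frac{2}{2} \right)} \left(H{\left(4,-5 \right)} - 7\right)}{-415 - 897} = \frac{4 \cdot 5 \left(5 \cdot 4 - 7\right)}{-415 - 897} = \frac{20 \left(20 - 7\right)}{-1312} = 20 \cdot 13 \left(- \frac{1}{1312}\right) = 260 \left(- \frac{1}{1312}\right) = - \frac{65}{328}$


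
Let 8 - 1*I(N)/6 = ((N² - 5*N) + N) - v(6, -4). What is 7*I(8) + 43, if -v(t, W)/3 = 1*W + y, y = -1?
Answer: -335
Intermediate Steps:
v(t, W) = 3 - 3*W (v(t, W) = -3*(1*W - 1) = -3*(W - 1) = -3*(-1 + W) = 3 - 3*W)
I(N) = 138 - 6*N² + 24*N (I(N) = 48 - 6*(((N² - 5*N) + N) - (3 - 3*(-4))) = 48 - 6*((N² - 4*N) - (3 + 12)) = 48 - 6*((N² - 4*N) - 1*15) = 48 - 6*((N² - 4*N) - 15) = 48 - 6*(-15 + N² - 4*N) = 48 + (90 - 6*N² + 24*N) = 138 - 6*N² + 24*N)
7*I(8) + 43 = 7*(138 - 6*8² + 24*8) + 43 = 7*(138 - 6*64 + 192) + 43 = 7*(138 - 384 + 192) + 43 = 7*(-54) + 43 = -378 + 43 = -335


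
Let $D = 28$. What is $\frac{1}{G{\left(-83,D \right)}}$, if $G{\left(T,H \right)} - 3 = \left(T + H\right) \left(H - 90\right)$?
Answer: $\frac{1}{3413} \approx 0.000293$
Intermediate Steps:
$G{\left(T,H \right)} = 3 + \left(-90 + H\right) \left(H + T\right)$ ($G{\left(T,H \right)} = 3 + \left(T + H\right) \left(H - 90\right) = 3 + \left(H + T\right) \left(-90 + H\right) = 3 + \left(-90 + H\right) \left(H + T\right)$)
$\frac{1}{G{\left(-83,D \right)}} = \frac{1}{3 + 28^{2} - 2520 - -7470 + 28 \left(-83\right)} = \frac{1}{3 + 784 - 2520 + 7470 - 2324} = \frac{1}{3413}$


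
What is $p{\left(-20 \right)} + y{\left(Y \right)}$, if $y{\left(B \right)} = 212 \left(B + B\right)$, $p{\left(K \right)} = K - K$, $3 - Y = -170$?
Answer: $73352$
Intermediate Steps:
$Y = 173$ ($Y = 3 - -170 = 3 + 170 = 173$)
$p{\left(K \right)} = 0$
$y{\left(B \right)} = 424 B$ ($y{\left(B \right)} = 212 \cdot 2 B = 424 B$)
$p{\left(-20 \right)} + y{\left(Y \right)} = 0 + 424 \cdot 173 = 0 + 73352 = 73352$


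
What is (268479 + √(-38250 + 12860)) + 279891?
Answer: 548370 + I*√25390 ≈ 5.4837e+5 + 159.34*I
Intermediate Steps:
(268479 + √(-38250 + 12860)) + 279891 = (268479 + √(-25390)) + 279891 = (268479 + I*√25390) + 279891 = 548370 + I*√25390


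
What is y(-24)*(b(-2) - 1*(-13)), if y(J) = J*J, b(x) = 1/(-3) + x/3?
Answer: 6912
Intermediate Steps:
b(x) = -⅓ + x/3 (b(x) = 1*(-⅓) + x*(⅓) = -⅓ + x/3)
y(J) = J²
y(-24)*(b(-2) - 1*(-13)) = (-24)²*((-⅓ + (⅓)*(-2)) - 1*(-13)) = 576*((-⅓ - ⅔) + 13) = 576*(-1 + 13) = 576*12 = 6912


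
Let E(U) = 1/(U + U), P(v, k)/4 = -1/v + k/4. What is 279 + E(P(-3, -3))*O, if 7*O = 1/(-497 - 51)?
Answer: 10702443/38360 ≈ 279.00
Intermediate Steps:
O = -1/3836 (O = 1/(7*(-497 - 51)) = (⅐)/(-548) = (⅐)*(-1/548) = -1/3836 ≈ -0.00026069)
P(v, k) = k - 4/v (P(v, k) = 4*(-1/v + k/4) = k - 4/v)
E(U) = 1/(2*U)
279 + E(P(-3, -3))*O = 279 + (1/(2*(-3 - 4/(-3))))*(-1/3836) = 279 + (1/(2*(-3 - 4*(-⅓))))*(-1/3836) = 279 + (1/(2*(-3 + 4/3)))*(-1/3836) = 279 + (1/(2*(-5/3)))*(-1/3836) = 279 + ((½)*(-⅗))*(-1/3836) = 279 - 3/10*(-1/3836) = 279 + 3/38360 = 10702443/38360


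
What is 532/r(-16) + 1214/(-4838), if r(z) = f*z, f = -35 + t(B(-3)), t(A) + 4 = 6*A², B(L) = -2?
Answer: 285307/145140 ≈ 1.9657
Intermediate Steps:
t(A) = -4 + 6*A²
f = -15 (f = -35 + (-4 + 6*(-2)²) = -35 + (-4 + 6*4) = -35 + (-4 + 24) = -35 + 20 = -15)
r(z) = -15*z
532/r(-16) + 1214/(-4838) = 532/((-15*(-16))) + 1214/(-4838) = 532/240 + 1214*(-1/4838) = 532*(1/240) - 607/2419 = 133/60 - 607/2419 = 285307/145140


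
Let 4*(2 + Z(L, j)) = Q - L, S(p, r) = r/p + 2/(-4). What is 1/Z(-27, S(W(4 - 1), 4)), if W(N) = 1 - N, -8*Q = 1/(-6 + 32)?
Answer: 832/3951 ≈ 0.21058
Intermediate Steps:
Q = -1/208 (Q = -1/(8*(-6 + 32)) = -1/8/26 = -1/8*1/26 = -1/208 ≈ -0.0048077)
S(p, r) = -1/2 + r/p (S(p, r) = r/p + 2*(-1/4) = r/p - 1/2 = -1/2 + r/p)
Z(L, j) = -1665/832 - L/4 (Z(L, j) = -2 + (-1/208 - L)/4 = -2 + (-1/832 - L/4) = -1665/832 - L/4)
1/Z(-27, S(W(4 - 1), 4)) = 1/(-1665/832 - 1/4*(-27)) = 1/(-1665/832 + 27/4) = 1/(3951/832) = 832/3951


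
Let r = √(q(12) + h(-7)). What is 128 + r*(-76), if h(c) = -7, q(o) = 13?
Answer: 128 - 76*√6 ≈ -58.161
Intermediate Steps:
r = √6 (r = √(13 - 7) = √6 ≈ 2.4495)
128 + r*(-76) = 128 + √6*(-76) = 128 - 76*√6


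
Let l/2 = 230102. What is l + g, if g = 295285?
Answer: 755489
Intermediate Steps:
l = 460204 (l = 2*230102 = 460204)
l + g = 460204 + 295285 = 755489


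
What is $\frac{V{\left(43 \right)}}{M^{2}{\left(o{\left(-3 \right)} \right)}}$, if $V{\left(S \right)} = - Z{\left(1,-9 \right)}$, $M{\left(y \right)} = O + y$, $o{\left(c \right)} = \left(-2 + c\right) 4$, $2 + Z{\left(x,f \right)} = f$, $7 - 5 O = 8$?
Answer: $\frac{275}{10201} \approx 0.026958$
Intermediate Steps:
$O = - \frac{1}{5}$ ($O = \frac{7}{5} - \frac{8}{5} = - \frac{1}{5} \approx -0.2$)
$Z{\left(x,f \right)} = -2 + f$
$o{\left(c \right)} = -8 + 4 c$
$M{\left(y \right)} = - \frac{1}{5} + y$
$V{\left(S \right)} = 11$ ($V{\left(S \right)} = - (-2 - 9) = \left(-1\right) \left(-11\right) = 11$)
$\frac{V{\left(43 \right)}}{M^{2}{\left(o{\left(-3 \right)} \right)}} = \frac{11}{\left(- \frac{1}{5} + \left(-8 + 4 \left(-3\right)\right)\right)^{2}} = \frac{11}{\left(- \frac{1}{5} - 20\right)^{2}} = \frac{11}{\left(- \frac{101}{5}\right)^{2}} = \frac{11}{\frac{10201}{25}} = 11 \cdot \frac{25}{10201} = \frac{275}{10201}$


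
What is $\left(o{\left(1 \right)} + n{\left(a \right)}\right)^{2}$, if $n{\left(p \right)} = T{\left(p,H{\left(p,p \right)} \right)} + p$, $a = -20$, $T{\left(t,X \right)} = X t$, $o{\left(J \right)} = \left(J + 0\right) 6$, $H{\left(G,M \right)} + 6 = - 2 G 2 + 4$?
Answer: $2477476$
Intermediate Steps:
$H{\left(G,M \right)} = -2 - 4 G$ ($H{\left(G,M \right)} = -6 + \left(- 2 G 2 + 4\right) = -6 - \left(-4 + 4 G\right) = -2 - 4 G$)
$o{\left(J \right)} = 6 J$ ($o{\left(J \right)} = J 6 = 6 J$)
$n{\left(p \right)} = p + p \left(-2 - 4 p\right)$ ($n{\left(p \right)} = \left(-2 - 4 p\right) p + p = p \left(-2 - 4 p\right) + p = p + p \left(-2 - 4 p\right)$)
$\left(o{\left(1 \right)} + n{\left(a \right)}\right)^{2} = \left(6 \cdot 1 - 20 \left(-1 - -80\right)\right)^{2} = \left(6 - 20 \left(-1 + 80\right)\right)^{2} = \left(6 - 1580\right)^{2} = \left(-1574\right)^{2} = 2477476$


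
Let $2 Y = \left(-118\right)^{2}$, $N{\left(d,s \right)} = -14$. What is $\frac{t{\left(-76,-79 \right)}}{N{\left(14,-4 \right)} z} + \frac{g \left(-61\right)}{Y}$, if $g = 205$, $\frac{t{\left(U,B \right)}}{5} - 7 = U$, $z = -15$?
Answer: $- \frac{83799}{24367} \approx -3.439$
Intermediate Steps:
$t{\left(U,B \right)} = 35 + 5 U$
$Y = 6962$ ($Y = \frac{\left(-118\right)^{2}}{2} = \frac{1}{2} \cdot 13924 = 6962$)
$\frac{t{\left(-76,-79 \right)}}{N{\left(14,-4 \right)} z} + \frac{g \left(-61\right)}{Y} = \frac{35 + 5 \left(-76\right)}{\left(-14\right) \left(-15\right)} + \frac{205 \left(-61\right)}{6962} = \frac{35 - 380}{210} - \frac{12505}{6962} = \left(-345\right) \frac{1}{210} - \frac{12505}{6962} = - \frac{23}{14} - \frac{12505}{6962} = - \frac{83799}{24367}$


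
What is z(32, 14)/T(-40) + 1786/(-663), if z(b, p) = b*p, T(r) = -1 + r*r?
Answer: -21870/9061 ≈ -2.4136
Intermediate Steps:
T(r) = -1 + r**2
z(32, 14)/T(-40) + 1786/(-663) = (32*14)/(-1 + (-40)**2) + 1786/(-663) = 448/(-1 + 1600) + 1786*(-1/663) = 448/1599 - 1786/663 = -21870/9061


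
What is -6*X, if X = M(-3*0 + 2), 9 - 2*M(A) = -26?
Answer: -105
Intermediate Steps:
M(A) = 35/2 (M(A) = 9/2 - ½*(-26) = 9/2 + 13 = 35/2)
X = 35/2 ≈ 17.500
-6*X = -6*35/2 = -105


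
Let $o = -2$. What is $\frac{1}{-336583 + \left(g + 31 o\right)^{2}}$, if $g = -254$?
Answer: $- \frac{1}{236727} \approx -4.2243 \cdot 10^{-6}$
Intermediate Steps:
$\frac{1}{-336583 + \left(g + 31 o\right)^{2}} = \frac{1}{-336583 + \left(-254 + 31 \left(-2\right)\right)^{2}} = \frac{1}{-336583 + \left(-254 - 62\right)^{2}} = \frac{1}{-336583 + \left(-316\right)^{2}} = \frac{1}{-336583 + 99856} = \frac{1}{-236727} = - \frac{1}{236727}$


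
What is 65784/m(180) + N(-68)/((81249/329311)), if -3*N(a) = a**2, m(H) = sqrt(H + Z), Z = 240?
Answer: -1522734064/243747 + 10964*sqrt(105)/35 ≈ -3037.3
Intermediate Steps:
m(H) = sqrt(240 + H) (m(H) = sqrt(H + 240) = sqrt(240 + H))
N(a) = -a**2/3
65784/m(180) + N(-68)/((81249/329311)) = 65784/(sqrt(240 + 180)) + (-1/3*(-68)**2)/((81249/329311)) = 65784/(sqrt(420)) + (-1/3*4624)/((81249*(1/329311))) = 65784/((2*sqrt(105))) - 4624/(3*81249/329311) = 65784*(sqrt(105)/210) - 4624/3*329311/81249 = 10964*sqrt(105)/35 - 1522734064/243747 = -1522734064/243747 + 10964*sqrt(105)/35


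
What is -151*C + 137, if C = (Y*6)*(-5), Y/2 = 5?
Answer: 45437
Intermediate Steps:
Y = 10 (Y = 2*5 = 10)
C = -300 (C = (10*6)*(-5) = 60*(-5) = -300)
-151*C + 137 = -151*(-300) + 137 = 45300 + 137 = 45437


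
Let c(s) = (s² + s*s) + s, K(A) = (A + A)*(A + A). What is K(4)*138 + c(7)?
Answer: 8937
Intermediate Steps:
K(A) = 4*A² (K(A) = (2*A)*(2*A) = 4*A²)
c(s) = s + 2*s² (c(s) = (s² + s²) + s = 2*s² + s = s + 2*s²)
K(4)*138 + c(7) = (4*4²)*138 + 7*(1 + 2*7) = (4*16)*138 + 7*(1 + 14) = 64*138 + 7*15 = 8832 + 105 = 8937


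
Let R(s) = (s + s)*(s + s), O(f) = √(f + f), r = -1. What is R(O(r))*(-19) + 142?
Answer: 294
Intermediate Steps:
O(f) = √2*√f (O(f) = √(2*f) = √2*√f)
R(s) = 4*s² (R(s) = (2*s)*(2*s) = 4*s²)
R(O(r))*(-19) + 142 = (4*(√2*√(-1))²)*(-19) + 142 = (4*(√2*I)²)*(-19) + 142 = (4*(I*√2)²)*(-19) + 142 = (4*(-2))*(-19) + 142 = -8*(-19) + 142 = 152 + 142 = 294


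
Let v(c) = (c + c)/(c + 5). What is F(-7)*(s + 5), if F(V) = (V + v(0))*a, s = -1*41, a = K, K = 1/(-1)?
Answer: -252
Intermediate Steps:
K = -1
a = -1
s = -41
v(c) = 2*c/(5 + c) (v(c) = (2*c)/(5 + c) = 2*c/(5 + c))
F(V) = -V (F(V) = (V + 2*0/(5 + 0))*(-1) = (V + 2*0/5)*(-1) = (V + 2*0*(⅕))*(-1) = (V + 0)*(-1) = V*(-1) = -V)
F(-7)*(s + 5) = (-1*(-7))*(-41 + 5) = 7*(-36) = -252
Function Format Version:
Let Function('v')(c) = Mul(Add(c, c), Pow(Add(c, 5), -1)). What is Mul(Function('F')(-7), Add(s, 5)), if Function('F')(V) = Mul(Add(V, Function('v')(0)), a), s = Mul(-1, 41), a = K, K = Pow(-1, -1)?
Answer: -252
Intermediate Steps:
K = -1
a = -1
s = -41
Function('v')(c) = Mul(2, c, Pow(Add(5, c), -1)) (Function('v')(c) = Mul(Mul(2, c), Pow(Add(5, c), -1)) = Mul(2, c, Pow(Add(5, c), -1)))
Function('F')(V) = Mul(-1, V) (Function('F')(V) = Mul(Add(V, Mul(2, 0, Pow(Add(5, 0), -1))), -1) = Mul(Add(V, Mul(2, 0, Pow(5, -1))), -1) = Mul(Add(V, Mul(2, 0, Rational(1, 5))), -1) = Mul(Add(V, 0), -1) = Mul(V, -1) = Mul(-1, V))
Mul(Function('F')(-7), Add(s, 5)) = Mul(Mul(-1, -7), Add(-41, 5)) = Mul(7, -36) = -252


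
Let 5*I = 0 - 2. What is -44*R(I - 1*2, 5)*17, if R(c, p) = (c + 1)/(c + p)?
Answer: 5236/13 ≈ 402.77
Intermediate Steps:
I = -⅖ (I = (0 - 2)/5 = (⅕)*(-2) = -⅖ ≈ -0.40000)
R(c, p) = (1 + c)/(c + p)
-44*R(I - 1*2, 5)*17 = -44*(1 + (-⅖ - 1*2))/((-⅖ - 1*2) + 5)*17 = -44*(1 + (-⅖ - 2))/((-⅖ - 2) + 5)*17 = -44*(1 - 12/5)/(-12/5 + 5)*17 = -44*(-7)/(13/5*5)*17 = -220*(-7)/(13*5)*17 = -44*(-7/13)*17 = (308/13)*17 = 5236/13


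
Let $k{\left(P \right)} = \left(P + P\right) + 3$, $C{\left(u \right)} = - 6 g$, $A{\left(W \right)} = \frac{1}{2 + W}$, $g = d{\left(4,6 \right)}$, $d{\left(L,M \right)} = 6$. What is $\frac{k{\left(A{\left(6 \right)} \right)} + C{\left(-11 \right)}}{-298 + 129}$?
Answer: $\frac{131}{676} \approx 0.19379$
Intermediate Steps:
$g = 6$
$C{\left(u \right)} = -36$ ($C{\left(u \right)} = \left(-6\right) 6 = -36$)
$k{\left(P \right)} = 3 + 2 P$ ($k{\left(P \right)} = 2 P + 3 = 3 + 2 P$)
$\frac{k{\left(A{\left(6 \right)} \right)} + C{\left(-11 \right)}}{-298 + 129} = \frac{\left(3 + \frac{2}{2 + 6}\right) - 36}{-298 + 129} = \frac{\left(3 + \frac{2}{8}\right) - 36}{-169} = \left(\left(3 + 2 \cdot \frac{1}{8}\right) - 36\right) \left(- \frac{1}{169}\right) = \left(\left(3 + \frac{1}{4}\right) - 36\right) \left(- \frac{1}{169}\right) = \left(\frac{13}{4} - 36\right) \left(- \frac{1}{169}\right) = \left(- \frac{131}{4}\right) \left(- \frac{1}{169}\right) = \frac{131}{676}$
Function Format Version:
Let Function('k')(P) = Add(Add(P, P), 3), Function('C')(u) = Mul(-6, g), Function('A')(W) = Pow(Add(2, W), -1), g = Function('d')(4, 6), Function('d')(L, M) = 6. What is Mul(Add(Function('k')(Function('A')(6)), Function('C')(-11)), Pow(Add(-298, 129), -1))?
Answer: Rational(131, 676) ≈ 0.19379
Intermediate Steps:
g = 6
Function('C')(u) = -36 (Function('C')(u) = Mul(-6, 6) = -36)
Function('k')(P) = Add(3, Mul(2, P)) (Function('k')(P) = Add(Mul(2, P), 3) = Add(3, Mul(2, P)))
Mul(Add(Function('k')(Function('A')(6)), Function('C')(-11)), Pow(Add(-298, 129), -1)) = Mul(Add(Add(3, Mul(2, Pow(Add(2, 6), -1))), -36), Pow(Add(-298, 129), -1)) = Mul(Add(Add(3, Mul(2, Pow(8, -1))), -36), Pow(-169, -1)) = Mul(Add(Add(3, Mul(2, Rational(1, 8))), -36), Rational(-1, 169)) = Mul(Add(Add(3, Rational(1, 4)), -36), Rational(-1, 169)) = Mul(Add(Rational(13, 4), -36), Rational(-1, 169)) = Mul(Rational(-131, 4), Rational(-1, 169)) = Rational(131, 676)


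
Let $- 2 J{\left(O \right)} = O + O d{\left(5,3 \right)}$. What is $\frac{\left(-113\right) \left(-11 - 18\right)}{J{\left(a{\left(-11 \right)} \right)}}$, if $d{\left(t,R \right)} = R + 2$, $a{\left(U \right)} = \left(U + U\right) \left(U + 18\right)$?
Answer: $\frac{3277}{462} \approx 7.0931$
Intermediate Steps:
$a{\left(U \right)} = 2 U \left(18 + U\right)$
$d{\left(t,R \right)} = 2 + R$
$J{\left(O \right)} = - 3 O$ ($J{\left(O \right)} = - \frac{O + O \left(2 + 3\right)}{2} = - \frac{O + O 5}{2} = - \frac{O + 5 O}{2} = - \frac{6 O}{2} = - 3 O$)
$\frac{\left(-113\right) \left(-11 - 18\right)}{J{\left(a{\left(-11 \right)} \right)}} = \frac{\left(-113\right) \left(-11 - 18\right)}{\left(-3\right) 2 \left(-11\right) \left(18 - 11\right)} = \frac{\left(-113\right) \left(-29\right)}{\left(-3\right) 2 \left(-11\right) 7} = \frac{3277}{\left(-3\right) \left(-154\right)} = \frac{3277}{462}$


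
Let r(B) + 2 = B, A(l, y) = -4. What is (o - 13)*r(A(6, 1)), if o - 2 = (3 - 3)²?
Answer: 66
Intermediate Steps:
r(B) = -2 + B
o = 2 (o = 2 + (3 - 3)² = 2 + 0² = 2 + 0 = 2)
(o - 13)*r(A(6, 1)) = (2 - 13)*(-2 - 4) = -11*(-6) = 66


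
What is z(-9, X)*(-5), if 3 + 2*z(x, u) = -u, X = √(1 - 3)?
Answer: 15/2 + 5*I*√2/2 ≈ 7.5 + 3.5355*I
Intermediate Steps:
X = I*√2 (X = √(-2) = I*√2 ≈ 1.4142*I)
z(x, u) = -3/2 - u/2 (z(x, u) = -3/2 + (-u)/2 = -3/2 - u/2)
z(-9, X)*(-5) = (-3/2 - I*√2/2)*(-5) = 15/2 + 5*I*√2/2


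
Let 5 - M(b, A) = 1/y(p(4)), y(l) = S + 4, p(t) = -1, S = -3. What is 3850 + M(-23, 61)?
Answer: 3854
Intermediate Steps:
y(l) = 1 (y(l) = -3 + 4 = 1)
M(b, A) = 4 (M(b, A) = 5 - 1/1 = 5 - 1*1 = 5 - 1 = 4)
3850 + M(-23, 61) = 3850 + 4 = 3854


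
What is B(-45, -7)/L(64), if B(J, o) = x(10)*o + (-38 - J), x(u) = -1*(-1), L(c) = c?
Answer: 0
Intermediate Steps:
x(u) = 1
B(J, o) = -38 + o - J (B(J, o) = 1*o + (-38 - J) = o + (-38 - J) = -38 + o - J)
B(-45, -7)/L(64) = (-38 - 7 - 1*(-45))/64 = (-38 - 7 + 45)*(1/64) = 0*(1/64) = 0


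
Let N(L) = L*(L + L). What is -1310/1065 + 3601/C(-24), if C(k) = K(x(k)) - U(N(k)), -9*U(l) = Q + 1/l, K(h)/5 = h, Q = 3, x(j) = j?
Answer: -8277454970/264269739 ≈ -31.322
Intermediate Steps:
K(h) = 5*h
N(L) = 2*L² (N(L) = L*(2*L) = 2*L²)
U(l) = -⅓ - 1/(9*l) (U(l) = -(3 + 1/l)/9 = -⅓ - 1/(9*l))
C(k) = 5*k - (-1 - 6*k²)/(18*k²) (C(k) = 5*k - (-1 - 6*k²)/(9*(2*k²)) = 5*k - 1/(2*k²)*(-1 - 6*k²)/9 = 5*k - (-1 - 6*k²)/(18*k²))
-1310/1065 + 3601/C(-24) = -1310/1065 + 3601/(⅓ + 5*(-24) + (1/18)/(-24)²) = -1310*1/1065 + 3601/(⅓ - 120 + (1/18)*(1/576)) = -262/213 + 3601/(⅓ - 120 + 1/10368) = -262/213 + 3601/(-1240703/10368) = -262/213 + 3601*(-10368/1240703) = -262/213 - 37335168/1240703 = -8277454970/264269739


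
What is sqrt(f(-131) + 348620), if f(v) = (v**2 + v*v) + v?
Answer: sqrt(382811) ≈ 618.72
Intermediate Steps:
f(v) = v + 2*v**2 (f(v) = (v**2 + v**2) + v = 2*v**2 + v = v + 2*v**2)
sqrt(f(-131) + 348620) = sqrt(-131*(1 + 2*(-131)) + 348620) = sqrt(-131*(1 - 262) + 348620) = sqrt(-131*(-261) + 348620) = sqrt(34191 + 348620) = sqrt(382811)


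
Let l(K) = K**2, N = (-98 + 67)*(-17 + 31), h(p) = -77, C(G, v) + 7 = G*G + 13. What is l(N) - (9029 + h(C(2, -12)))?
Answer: 179404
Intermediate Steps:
C(G, v) = 6 + G**2 (C(G, v) = -7 + (G*G + 13) = -7 + (G**2 + 13) = -7 + (13 + G**2) = 6 + G**2)
N = -434 (N = -31*14 = -434)
l(N) - (9029 + h(C(2, -12))) = (-434)**2 - (9029 - 77) = 188356 - 1*8952 = 188356 - 8952 = 179404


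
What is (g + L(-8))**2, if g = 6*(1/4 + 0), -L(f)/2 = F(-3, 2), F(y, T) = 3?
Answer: 81/4 ≈ 20.250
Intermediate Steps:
L(f) = -6 (L(f) = -2*3 = -6)
g = 3/2 (g = 6*(1/4 + 0) = 6*(1/4) = 3/2 ≈ 1.5000)
(g + L(-8))**2 = (3/2 - 6)**2 = (-9/2)**2 = 81/4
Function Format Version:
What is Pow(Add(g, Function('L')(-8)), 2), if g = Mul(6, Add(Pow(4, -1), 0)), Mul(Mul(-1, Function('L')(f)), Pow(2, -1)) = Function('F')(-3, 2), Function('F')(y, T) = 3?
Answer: Rational(81, 4) ≈ 20.250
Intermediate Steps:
Function('L')(f) = -6 (Function('L')(f) = Mul(-2, 3) = -6)
g = Rational(3, 2) (g = Mul(6, Add(Rational(1, 4), 0)) = Mul(6, Rational(1, 4)) = Rational(3, 2) ≈ 1.5000)
Pow(Add(g, Function('L')(-8)), 2) = Pow(Add(Rational(3, 2), -6), 2) = Pow(Rational(-9, 2), 2) = Rational(81, 4)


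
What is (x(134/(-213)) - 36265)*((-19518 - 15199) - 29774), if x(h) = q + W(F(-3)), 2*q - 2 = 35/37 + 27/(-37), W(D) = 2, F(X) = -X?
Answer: 2338565670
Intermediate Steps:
q = 41/37 (q = 1 + (35/37 + 27/(-37))/2 = 1 + (35*(1/37) + 27*(-1/37))/2 = 1 + (35/37 - 27/37)/2 = 1 + (½)*(8/37) = 1 + 4/37 = 41/37 ≈ 1.1081)
x(h) = 115/37 (x(h) = 41/37 + 2 = 115/37)
(x(134/(-213)) - 36265)*((-19518 - 15199) - 29774) = (115/37 - 36265)*((-19518 - 15199) - 29774) = -1341690*(-34717 - 29774)/37 = -1341690/37*(-64491) = 2338565670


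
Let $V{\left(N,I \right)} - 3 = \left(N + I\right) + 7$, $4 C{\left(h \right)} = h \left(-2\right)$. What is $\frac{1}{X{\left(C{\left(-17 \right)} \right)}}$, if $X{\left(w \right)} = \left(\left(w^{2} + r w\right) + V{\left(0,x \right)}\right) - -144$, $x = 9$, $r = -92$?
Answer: $- \frac{4}{2187} \approx -0.001829$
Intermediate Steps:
$C{\left(h \right)} = - \frac{h}{2}$ ($C{\left(h \right)} = \frac{h \left(-2\right)}{4} = \frac{\left(-2\right) h}{4} = - \frac{h}{2}$)
$V{\left(N,I \right)} = 10 + I + N$ ($V{\left(N,I \right)} = 3 + \left(\left(N + I\right) + 7\right) = 3 + \left(\left(I + N\right) + 7\right) = 3 + \left(7 + I + N\right) = 10 + I + N$)
$X{\left(w \right)} = 163 + w^{2} - 92 w$ ($X{\left(w \right)} = \left(\left(w^{2} - 92 w\right) + \left(10 + 9 + 0\right)\right) - -144 = \left(\left(w^{2} - 92 w\right) + 19\right) + 144 = \left(19 + w^{2} - 92 w\right) + 144 = 163 + w^{2} - 92 w$)
$\frac{1}{X{\left(C{\left(-17 \right)} \right)}} = \frac{1}{163 + \left(\left(- \frac{1}{2}\right) \left(-17\right)\right)^{2} - 92 \left(\left(- \frac{1}{2}\right) \left(-17\right)\right)} = \frac{1}{163 + \left(\frac{17}{2}\right)^{2} - 782} = \frac{1}{163 + \frac{289}{4} - 782} = \frac{1}{- \frac{2187}{4}} = - \frac{4}{2187}$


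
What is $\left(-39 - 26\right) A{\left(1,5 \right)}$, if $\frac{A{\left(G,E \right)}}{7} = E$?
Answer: $-2275$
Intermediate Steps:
$A{\left(G,E \right)} = 7 E$
$\left(-39 - 26\right) A{\left(1,5 \right)} = \left(-39 - 26\right) 7 \cdot 5 = \left(-65\right) 35 = -2275$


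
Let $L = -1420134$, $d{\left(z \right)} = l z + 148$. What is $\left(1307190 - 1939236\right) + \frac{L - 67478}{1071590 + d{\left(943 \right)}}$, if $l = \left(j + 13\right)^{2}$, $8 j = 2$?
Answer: $- \frac{12512445689762}{19796695} \approx -6.3205 \cdot 10^{5}$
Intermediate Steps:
$j = \frac{1}{4}$ ($j = \frac{1}{8} \cdot 2 = \frac{1}{4} \approx 0.25$)
$l = \frac{2809}{16}$ ($l = \left(\frac{1}{4} + 13\right)^{2} = \left(\frac{53}{4}\right)^{2} = \frac{2809}{16} \approx 175.56$)
$d{\left(z \right)} = 148 + \frac{2809 z}{16}$ ($d{\left(z \right)} = \frac{2809 z}{16} + 148 = 148 + \frac{2809 z}{16}$)
$\left(1307190 - 1939236\right) + \frac{L - 67478}{1071590 + d{\left(943 \right)}} = \left(1307190 - 1939236\right) + \frac{-1420134 - 67478}{1071590 + \left(148 + \frac{2809}{16} \cdot 943\right)} = -632046 - \frac{1487612}{1071590 + \left(148 + \frac{2648887}{16}\right)} = -632046 - \frac{1487612}{1071590 + \frac{2651255}{16}} = -632046 - \frac{1487612}{\frac{19796695}{16}} = -632046 - \frac{23801792}{19796695} = - \frac{12512445689762}{19796695}$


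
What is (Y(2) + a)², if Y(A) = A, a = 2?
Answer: 16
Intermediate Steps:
(Y(2) + a)² = (2 + 2)² = 4² = 16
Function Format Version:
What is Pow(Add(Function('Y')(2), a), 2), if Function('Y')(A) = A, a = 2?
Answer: 16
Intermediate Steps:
Pow(Add(Function('Y')(2), a), 2) = Pow(Add(2, 2), 2) = Pow(4, 2) = 16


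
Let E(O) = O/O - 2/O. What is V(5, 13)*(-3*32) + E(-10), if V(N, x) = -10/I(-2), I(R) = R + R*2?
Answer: -794/5 ≈ -158.80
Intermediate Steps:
I(R) = 3*R (I(R) = R + 2*R = 3*R)
V(N, x) = 5/3 (V(N, x) = -10/(3*(-2)) = -10/(-6) = -10*(-⅙) = 5/3)
E(O) = 1 - 2/O
V(5, 13)*(-3*32) + E(-10) = 5*(-3*32)/3 + (-2 - 10)/(-10) = (5/3)*(-96) - ⅒*(-12) = -160 + 6/5 = -794/5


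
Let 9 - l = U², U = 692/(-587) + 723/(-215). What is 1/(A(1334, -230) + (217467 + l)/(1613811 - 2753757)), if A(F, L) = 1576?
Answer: 18156720212590650/28611527490653734261 ≈ 0.00063459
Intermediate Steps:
U = -573181/126205 (U = 692*(-1/587) + 723*(-1/215) = -692/587 - 723/215 = -573181/126205 ≈ -4.5417)
l = -185187140536/15927702025 (l = 9 - (-573181/126205)² = 9 - 1*328536458761/15927702025 = 9 - 328536458761/15927702025 = -185187140536/15927702025 ≈ -11.627)
1/(A(1334, -230) + (217467 + l)/(1613811 - 2753757)) = 1/(1576 + (217467 - 185187140536/15927702025)/(1613811 - 2753757)) = 1/(1576 + (3463564389130139/15927702025)/(-1139946)) = 1/(1576 + (3463564389130139/15927702025)*(-1/1139946)) = 1/(1576 - 3463564389130139/18156720212590650) = 1/(28611527490653734261/18156720212590650) = 18156720212590650/28611527490653734261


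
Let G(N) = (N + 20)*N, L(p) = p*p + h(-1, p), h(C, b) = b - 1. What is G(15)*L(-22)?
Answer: 242025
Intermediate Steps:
h(C, b) = -1 + b
L(p) = -1 + p + p² (L(p) = p*p + (-1 + p) = p² + (-1 + p) = -1 + p + p²)
G(N) = N*(20 + N) (G(N) = (20 + N)*N = N*(20 + N))
G(15)*L(-22) = (15*(20 + 15))*(-1 - 22 + (-22)²) = (15*35)*(-1 - 22 + 484) = 525*461 = 242025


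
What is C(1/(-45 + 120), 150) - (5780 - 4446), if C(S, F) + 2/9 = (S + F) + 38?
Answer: -257897/225 ≈ -1146.2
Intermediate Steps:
C(S, F) = 340/9 + F + S (C(S, F) = -2/9 + ((S + F) + 38) = -2/9 + ((F + S) + 38) = -2/9 + (38 + F + S) = 340/9 + F + S)
C(1/(-45 + 120), 150) - (5780 - 4446) = (340/9 + 150 + 1/(-45 + 120)) - (5780 - 4446) = (340/9 + 150 + 1/75) - 1*1334 = (340/9 + 150 + 1/75) - 1334 = 42253/225 - 1334 = -257897/225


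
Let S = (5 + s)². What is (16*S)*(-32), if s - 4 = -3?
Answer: -18432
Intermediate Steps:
s = 1 (s = 4 - 3 = 1)
S = 36 (S = (5 + 1)² = 6² = 36)
(16*S)*(-32) = (16*36)*(-32) = 576*(-32) = -18432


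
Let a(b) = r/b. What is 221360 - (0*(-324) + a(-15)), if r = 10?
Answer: 664082/3 ≈ 2.2136e+5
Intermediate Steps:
a(b) = 10/b
221360 - (0*(-324) + a(-15)) = 221360 - (0*(-324) + 10/(-15)) = 221360 - (0 + 10*(-1/15)) = 221360 - (0 - ⅔) = 221360 - 1*(-⅔) = 221360 + ⅔ = 664082/3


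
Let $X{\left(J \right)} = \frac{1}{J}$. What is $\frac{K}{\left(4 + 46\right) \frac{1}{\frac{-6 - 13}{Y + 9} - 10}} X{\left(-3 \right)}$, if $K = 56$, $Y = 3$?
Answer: $\frac{973}{225} \approx 4.3244$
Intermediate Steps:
$\frac{K}{\left(4 + 46\right) \frac{1}{\frac{-6 - 13}{Y + 9} - 10}} X{\left(-3 \right)} = \frac{\frac{1}{\left(4 + 46\right) \frac{1}{\frac{-6 - 13}{3 + 9} - 10}} \cdot 56}{-3} = \frac{1}{50 \frac{1}{- \frac{19}{12} - 10}} \cdot 56 \left(- \frac{1}{3}\right) = \frac{1}{50 \frac{1}{- \frac{139}{12}}} \cdot 56 \left(- \frac{1}{3}\right) = \frac{1}{50 \left(- \frac{12}{139}\right)} 56 \left(- \frac{1}{3}\right) = \frac{1}{- \frac{600}{139}} \cdot 56 \left(- \frac{1}{3}\right) = \left(- \frac{139}{600}\right) 56 \left(- \frac{1}{3}\right) = \left(- \frac{973}{75}\right) \left(- \frac{1}{3}\right) = \frac{973}{225}$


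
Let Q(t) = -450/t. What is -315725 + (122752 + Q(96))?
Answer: -3087643/16 ≈ -1.9298e+5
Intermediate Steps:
-315725 + (122752 + Q(96)) = -315725 + (122752 - 450/96) = -315725 + (122752 - 450*1/96) = -315725 + (122752 - 75/16) = -315725 + 1963957/16 = -3087643/16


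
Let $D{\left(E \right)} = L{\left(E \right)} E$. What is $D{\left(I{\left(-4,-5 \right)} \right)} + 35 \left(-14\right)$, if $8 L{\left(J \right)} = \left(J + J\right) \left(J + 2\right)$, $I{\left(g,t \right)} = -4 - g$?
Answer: $-490$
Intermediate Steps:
$L{\left(J \right)} = \frac{J \left(2 + J\right)}{4}$ ($L{\left(J \right)} = \frac{\left(J + J\right) \left(J + 2\right)}{8} = \frac{2 J \left(2 + J\right)}{8} = \frac{J \left(2 + J\right)}{4}$)
$D{\left(E \right)} = \frac{E^{2} \left(2 + E\right)}{4}$ ($D{\left(E \right)} = \frac{E \left(2 + E\right)}{4} E = \frac{E^{2} \left(2 + E\right)}{4}$)
$D{\left(I{\left(-4,-5 \right)} \right)} + 35 \left(-14\right) = \frac{\left(-4 - -4\right)^{2} \left(2 - 0\right)}{4} + 35 \left(-14\right) = \frac{\left(-4 + 4\right)^{2} \left(2 + \left(-4 + 4\right)\right)}{4} - 490 = \frac{0^{2} \left(2 + 0\right)}{4} - 490 = \frac{1}{4} \cdot 0 \cdot 2 - 490 = 0 - 490 = -490$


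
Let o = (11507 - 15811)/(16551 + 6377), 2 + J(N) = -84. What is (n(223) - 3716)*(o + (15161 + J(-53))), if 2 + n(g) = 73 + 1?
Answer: -78718438664/1433 ≈ -5.4933e+7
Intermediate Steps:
J(N) = -86 (J(N) = -2 - 84 = -86)
o = -269/1433 (o = -4304/22928 = -4304*1/22928 = -269/1433 ≈ -0.18772)
n(g) = 72 (n(g) = -2 + (73 + 1) = -2 + 74 = 72)
(n(223) - 3716)*(o + (15161 + J(-53))) = (72 - 3716)*(-269/1433 + (15161 - 86)) = -3644*(-269/1433 + 15075) = -3644*21602206/1433 = -78718438664/1433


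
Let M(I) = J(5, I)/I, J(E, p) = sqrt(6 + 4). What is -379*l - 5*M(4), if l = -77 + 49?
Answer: 10612 - 5*sqrt(10)/4 ≈ 10608.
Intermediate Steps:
J(E, p) = sqrt(10)
M(I) = sqrt(10)/I
l = -28
-379*l - 5*M(4) = -379*(-28) - 5*sqrt(10)/4 = 10612 - 5*sqrt(10)/4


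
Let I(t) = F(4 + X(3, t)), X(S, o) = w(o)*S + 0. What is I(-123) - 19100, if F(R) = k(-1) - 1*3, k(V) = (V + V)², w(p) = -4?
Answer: -19099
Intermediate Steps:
k(V) = 4*V² (k(V) = (2*V)² = 4*V²)
X(S, o) = -4*S (X(S, o) = -4*S + 0 = -4*S)
F(R) = 1 (F(R) = 4*(-1)² - 1*3 = 4*1 - 3 = 4 - 3 = 1)
I(t) = 1
I(-123) - 19100 = 1 - 19100 = -19099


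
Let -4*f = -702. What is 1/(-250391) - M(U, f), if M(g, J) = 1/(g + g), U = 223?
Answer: -250837/111674386 ≈ -0.0022461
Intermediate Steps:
f = 351/2 (f = -¼*(-702) = 351/2 ≈ 175.50)
M(g, J) = 1/(2*g)
1/(-250391) - M(U, f) = 1/(-250391) - 1/(2*223) = -1/250391 - 1/(2*223) = -1/250391 - 1*1/446 = -1/250391 - 1/446 = -250837/111674386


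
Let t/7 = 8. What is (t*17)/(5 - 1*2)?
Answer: 952/3 ≈ 317.33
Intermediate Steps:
t = 56 (t = 7*8 = 56)
(t*17)/(5 - 1*2) = (56*17)/(5 - 1*2) = 952/(5 - 2) = 952/3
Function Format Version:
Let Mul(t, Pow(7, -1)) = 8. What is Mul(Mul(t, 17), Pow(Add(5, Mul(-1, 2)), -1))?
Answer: Rational(952, 3) ≈ 317.33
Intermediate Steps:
t = 56 (t = Mul(7, 8) = 56)
Mul(Mul(t, 17), Pow(Add(5, Mul(-1, 2)), -1)) = Mul(Mul(56, 17), Pow(Add(5, Mul(-1, 2)), -1)) = Mul(952, Pow(Add(5, -2), -1)) = Mul(952, Pow(3, -1)) = Mul(952, Rational(1, 3)) = Rational(952, 3)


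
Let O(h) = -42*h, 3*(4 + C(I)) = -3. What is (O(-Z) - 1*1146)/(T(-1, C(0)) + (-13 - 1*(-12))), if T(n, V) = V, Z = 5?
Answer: 156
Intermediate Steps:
C(I) = -5 (C(I) = -4 + (⅓)*(-3) = -4 - 1 = -5)
(O(-Z) - 1*1146)/(T(-1, C(0)) + (-13 - 1*(-12))) = (-(-42)*5 - 1*1146)/(-5 + (-13 - 1*(-12))) = (-42*(-5) - 1146)/(-5 + (-13 + 12)) = (210 - 1146)/(-5 - 1) = -936/(-6) = -⅙*(-936) = 156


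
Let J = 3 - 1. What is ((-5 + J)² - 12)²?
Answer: 9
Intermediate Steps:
J = 2
((-5 + J)² - 12)² = ((-5 + 2)² - 12)² = ((-3)² - 12)² = (9 - 12)² = (-3)² = 9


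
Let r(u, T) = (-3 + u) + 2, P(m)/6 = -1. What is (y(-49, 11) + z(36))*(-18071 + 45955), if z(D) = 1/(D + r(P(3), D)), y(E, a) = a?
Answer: 8922880/29 ≈ 3.0769e+5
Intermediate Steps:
P(m) = -6 (P(m) = 6*(-1) = -6)
r(u, T) = -1 + u
z(D) = 1/(-7 + D) (z(D) = 1/(D + (-1 - 6)) = 1/(D - 7) = 1/(-7 + D))
(y(-49, 11) + z(36))*(-18071 + 45955) = (11 + 1/(-7 + 36))*(-18071 + 45955) = (11 + 1/29)*27884 = (320/29)*27884 = 8922880/29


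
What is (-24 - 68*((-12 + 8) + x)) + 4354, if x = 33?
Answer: 2358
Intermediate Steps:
(-24 - 68*((-12 + 8) + x)) + 4354 = (-24 - 68*((-12 + 8) + 33)) + 4354 = (-24 - 68*(-4 + 33)) + 4354 = (-24 - 68*29) + 4354 = (-24 - 1972) + 4354 = -1996 + 4354 = 2358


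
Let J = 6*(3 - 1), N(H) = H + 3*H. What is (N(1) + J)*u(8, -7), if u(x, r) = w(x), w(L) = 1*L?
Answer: 128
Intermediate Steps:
N(H) = 4*H
w(L) = L
u(x, r) = x
J = 12 (J = 6*2 = 12)
(N(1) + J)*u(8, -7) = (4*1 + 12)*8 = (4 + 12)*8 = 16*8 = 128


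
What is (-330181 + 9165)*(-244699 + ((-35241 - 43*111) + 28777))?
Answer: 82159550976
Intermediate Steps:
(-330181 + 9165)*(-244699 + ((-35241 - 43*111) + 28777)) = -321016*(-244699 + ((-35241 - 4773) + 28777)) = -321016*(-244699 + (-40014 + 28777)) = -321016*(-244699 - 11237) = -321016*(-255936) = 82159550976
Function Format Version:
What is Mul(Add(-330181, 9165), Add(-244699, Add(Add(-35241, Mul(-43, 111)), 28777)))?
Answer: 82159550976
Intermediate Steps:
Mul(Add(-330181, 9165), Add(-244699, Add(Add(-35241, Mul(-43, 111)), 28777))) = Mul(-321016, Add(-244699, Add(Add(-35241, -4773), 28777))) = Mul(-321016, Add(-244699, Add(-40014, 28777))) = Mul(-321016, Add(-244699, -11237)) = Mul(-321016, -255936) = 82159550976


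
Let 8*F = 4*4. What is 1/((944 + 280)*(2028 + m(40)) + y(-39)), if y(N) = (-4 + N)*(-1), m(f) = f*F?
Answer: 1/2580235 ≈ 3.8756e-7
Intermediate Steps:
F = 2 (F = (4*4)/8 = (1/8)*16 = 2)
m(f) = 2*f (m(f) = f*2 = 2*f)
y(N) = 4 - N
1/((944 + 280)*(2028 + m(40)) + y(-39)) = 1/((944 + 280)*(2028 + 2*40) + (4 - 1*(-39))) = 1/(1224*(2028 + 80) + (4 + 39)) = 1/(1224*2108 + 43) = 1/(2580192 + 43) = 1/2580235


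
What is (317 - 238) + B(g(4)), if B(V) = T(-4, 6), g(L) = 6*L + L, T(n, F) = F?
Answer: 85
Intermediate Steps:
g(L) = 7*L
B(V) = 6
(317 - 238) + B(g(4)) = (317 - 238) + 6 = 79 + 6 = 85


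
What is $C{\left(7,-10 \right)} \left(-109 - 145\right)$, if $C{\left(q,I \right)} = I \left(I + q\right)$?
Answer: $-7620$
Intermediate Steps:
$C{\left(7,-10 \right)} \left(-109 - 145\right) = - 10 \left(-10 + 7\right) \left(-109 - 145\right) = \left(-10\right) \left(-3\right) \left(-254\right) = 30 \left(-254\right) = -7620$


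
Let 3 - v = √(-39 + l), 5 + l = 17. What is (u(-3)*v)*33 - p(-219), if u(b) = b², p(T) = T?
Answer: 1110 - 891*I*√3 ≈ 1110.0 - 1543.3*I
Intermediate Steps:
l = 12 (l = -5 + 17 = 12)
v = 3 - 3*I*√3 (v = 3 - √(-39 + 12) = 3 - √(-27) = 3 - 3*I*√3 ≈ 3.0 - 5.1962*I)
(u(-3)*v)*33 - p(-219) = ((-3)²*(3 - 3*I*√3))*33 - 1*(-219) = (9*(3 - 3*I*√3))*33 + 219 = (27 - 27*I*√3)*33 + 219 = (891 - 891*I*√3) + 219 = 1110 - 891*I*√3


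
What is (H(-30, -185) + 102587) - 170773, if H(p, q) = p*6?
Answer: -68366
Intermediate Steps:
H(p, q) = 6*p
(H(-30, -185) + 102587) - 170773 = (6*(-30) + 102587) - 170773 = (-180 + 102587) - 170773 = 102407 - 170773 = -68366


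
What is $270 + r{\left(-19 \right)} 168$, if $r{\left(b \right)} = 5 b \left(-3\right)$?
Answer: $48150$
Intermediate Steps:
$r{\left(b \right)} = - 15 b$
$270 + r{\left(-19 \right)} 168 = 270 + \left(-15\right) \left(-19\right) 168 = 270 + 285 \cdot 168 = 270 + 47880 = 48150$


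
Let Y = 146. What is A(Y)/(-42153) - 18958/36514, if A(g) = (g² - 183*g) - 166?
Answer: -99304437/256529107 ≈ -0.38711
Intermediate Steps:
A(g) = -166 + g² - 183*g
A(Y)/(-42153) - 18958/36514 = (-166 + 146² - 183*146)/(-42153) - 18958/36514 = (-166 + 21316 - 26718)*(-1/42153) - 18958*1/36514 = -5568*(-1/42153) - 9479/18257 = 1856/14051 - 9479/18257 = -99304437/256529107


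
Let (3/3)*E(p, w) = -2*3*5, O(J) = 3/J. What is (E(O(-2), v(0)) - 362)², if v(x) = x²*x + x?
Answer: 153664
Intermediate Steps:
v(x) = x + x³ (v(x) = x³ + x = x + x³)
E(p, w) = -30 (E(p, w) = -2*3*5 = -6*5 = -30)
(E(O(-2), v(0)) - 362)² = (-30 - 362)² = (-392)² = 153664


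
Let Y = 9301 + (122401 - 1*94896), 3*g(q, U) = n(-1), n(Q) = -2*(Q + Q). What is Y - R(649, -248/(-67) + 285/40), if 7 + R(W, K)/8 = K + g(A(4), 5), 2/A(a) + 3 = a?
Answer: 7389709/201 ≈ 36765.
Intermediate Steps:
n(Q) = -4*Q
A(a) = 2/(-3 + a)
g(q, U) = 4/3 (g(q, U) = (-4*(-1))/3 = (1/3)*4 = 4/3)
R(W, K) = -136/3 + 8*K (R(W, K) = -56 + 8*(K + 4/3) = -56 + 8*(4/3 + K) = -56 + (32/3 + 8*K) = -136/3 + 8*K)
Y = 36806 (Y = 9301 + (122401 - 94896) = 9301 + 27505 = 36806)
Y - R(649, -248/(-67) + 285/40) = 36806 - (-136/3 + 8*(-248/(-67) + 285/40)) = 36806 - (-136/3 + 8*(-248*(-1/67) + 285*(1/40))) = 36806 - (-136/3 + 8*(248/67 + 57/8)) = 36806 - (-136/3 + 8*(5803/536)) = 36806 - (-136/3 + 5803/67) = 36806 - 1*8297/201 = 36806 - 8297/201 = 7389709/201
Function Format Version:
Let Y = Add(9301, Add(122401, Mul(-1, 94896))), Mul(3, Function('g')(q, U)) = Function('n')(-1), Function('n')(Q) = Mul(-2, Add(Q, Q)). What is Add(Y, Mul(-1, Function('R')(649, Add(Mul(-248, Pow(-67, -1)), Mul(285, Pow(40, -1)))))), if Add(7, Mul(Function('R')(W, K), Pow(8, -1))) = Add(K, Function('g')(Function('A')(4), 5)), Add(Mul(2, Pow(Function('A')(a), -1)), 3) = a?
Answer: Rational(7389709, 201) ≈ 36765.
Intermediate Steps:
Function('n')(Q) = Mul(-4, Q) (Function('n')(Q) = Mul(-2, Mul(2, Q)) = Mul(-4, Q))
Function('A')(a) = Mul(2, Pow(Add(-3, a), -1))
Function('g')(q, U) = Rational(4, 3) (Function('g')(q, U) = Mul(Rational(1, 3), Mul(-4, -1)) = Mul(Rational(1, 3), 4) = Rational(4, 3))
Function('R')(W, K) = Add(Rational(-136, 3), Mul(8, K)) (Function('R')(W, K) = Add(-56, Mul(8, Add(K, Rational(4, 3)))) = Add(-56, Mul(8, Add(Rational(4, 3), K))) = Add(-56, Add(Rational(32, 3), Mul(8, K))) = Add(Rational(-136, 3), Mul(8, K)))
Y = 36806 (Y = Add(9301, Add(122401, -94896)) = Add(9301, 27505) = 36806)
Add(Y, Mul(-1, Function('R')(649, Add(Mul(-248, Pow(-67, -1)), Mul(285, Pow(40, -1)))))) = Add(36806, Mul(-1, Add(Rational(-136, 3), Mul(8, Add(Mul(-248, Pow(-67, -1)), Mul(285, Pow(40, -1))))))) = Add(36806, Mul(-1, Add(Rational(-136, 3), Mul(8, Add(Mul(-248, Rational(-1, 67)), Mul(285, Rational(1, 40))))))) = Add(36806, Mul(-1, Add(Rational(-136, 3), Mul(8, Add(Rational(248, 67), Rational(57, 8)))))) = Add(36806, Mul(-1, Add(Rational(-136, 3), Mul(8, Rational(5803, 536))))) = Add(36806, Mul(-1, Add(Rational(-136, 3), Rational(5803, 67)))) = Add(36806, Mul(-1, Rational(8297, 201))) = Add(36806, Rational(-8297, 201)) = Rational(7389709, 201)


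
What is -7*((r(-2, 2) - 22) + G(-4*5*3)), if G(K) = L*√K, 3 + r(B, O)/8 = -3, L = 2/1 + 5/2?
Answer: 490 - 63*I*√15 ≈ 490.0 - 244.0*I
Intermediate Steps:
L = 9/2 (L = 2*1 + 5*(½) = 2 + 5/2 = 9/2 ≈ 4.5000)
r(B, O) = -48 (r(B, O) = -24 + 8*(-3) = -24 - 24 = -48)
G(K) = 9*√K/2
-7*((r(-2, 2) - 22) + G(-4*5*3)) = -7*((-48 - 22) + 9*√(-4*5*3)/2) = -7*(-70 + 9*√(-20*3)/2) = -7*(-70 + 9*√(-60)/2) = -7*(-70 + 9*(2*I*√15)/2) = -7*(-70 + 9*I*√15) = 490 - 63*I*√15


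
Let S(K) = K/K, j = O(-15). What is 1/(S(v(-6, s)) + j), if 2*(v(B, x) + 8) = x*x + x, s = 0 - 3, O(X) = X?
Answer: -1/14 ≈ -0.071429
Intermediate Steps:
s = -3
j = -15
v(B, x) = -8 + x/2 + x²/2 (v(B, x) = -8 + (x*x + x)/2 = -8 + (x² + x)/2 = -8 + (x + x²)/2 = -8 + (x/2 + x²/2) = -8 + x/2 + x²/2)
S(K) = 1
1/(S(v(-6, s)) + j) = 1/(1 - 15) = 1/(-14) = -1/14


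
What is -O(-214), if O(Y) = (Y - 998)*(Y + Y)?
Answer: -518736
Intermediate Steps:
O(Y) = 2*Y*(-998 + Y) (O(Y) = (-998 + Y)*(2*Y) = 2*Y*(-998 + Y))
-O(-214) = -2*(-214)*(-998 - 214) = -2*(-214)*(-1212) = -1*518736 = -518736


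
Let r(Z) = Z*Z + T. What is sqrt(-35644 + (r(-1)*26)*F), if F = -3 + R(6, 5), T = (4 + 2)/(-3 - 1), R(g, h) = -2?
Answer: I*sqrt(35579) ≈ 188.62*I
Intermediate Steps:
T = -3/2 (T = 6/(-4) = 6*(-1/4) = -3/2 ≈ -1.5000)
F = -5 (F = -3 - 2 = -5)
r(Z) = -3/2 + Z**2 (r(Z) = Z*Z - 3/2 = Z**2 - 3/2 = -3/2 + Z**2)
sqrt(-35644 + (r(-1)*26)*F) = sqrt(-35644 + ((-3/2 + (-1)**2)*26)*(-5)) = sqrt(-35644 + ((-3/2 + 1)*26)*(-5)) = sqrt(-35644 - 1/2*26*(-5)) = sqrt(-35644 - 13*(-5)) = sqrt(-35644 + 65) = sqrt(-35579) = I*sqrt(35579)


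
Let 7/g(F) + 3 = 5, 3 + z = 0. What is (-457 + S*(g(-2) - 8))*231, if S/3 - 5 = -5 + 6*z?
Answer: -49434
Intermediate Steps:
z = -3 (z = -3 + 0 = -3)
g(F) = 7/2 (g(F) = 7/(-3 + 5) = 7/2)
S = -54 (S = 15 + 3*(-5 + 6*(-3)) = 15 + 3*(-5 - 18) = 15 + 3*(-23) = 15 - 69 = -54)
(-457 + S*(g(-2) - 8))*231 = (-457 - 54*(7/2 - 8))*231 = (-457 - 54*(-9/2))*231 = (-457 + 243)*231 = -214*231 = -49434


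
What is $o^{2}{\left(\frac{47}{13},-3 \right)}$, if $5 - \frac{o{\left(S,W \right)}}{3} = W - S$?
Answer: $\frac{205209}{169} \approx 1214.3$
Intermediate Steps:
$o{\left(S,W \right)} = 15 - 3 W + 3 S$ ($o{\left(S,W \right)} = 15 - 3 \left(W - S\right) = 15 + \left(- 3 W + 3 S\right) = 15 - 3 W + 3 S$)
$o^{2}{\left(\frac{47}{13},-3 \right)} = \left(15 - -9 + 3 \cdot \frac{47}{13}\right)^{2} = \left(15 + 9 + 3 \cdot 47 \cdot \frac{1}{13}\right)^{2} = \left(15 + 9 + 3 \cdot \frac{47}{13}\right)^{2} = \left(15 + 9 + \frac{141}{13}\right)^{2} = \left(\frac{453}{13}\right)^{2} = \frac{205209}{169}$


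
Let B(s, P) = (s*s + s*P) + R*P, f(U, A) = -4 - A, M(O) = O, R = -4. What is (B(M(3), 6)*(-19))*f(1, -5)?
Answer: -57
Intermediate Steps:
B(s, P) = s² - 4*P + P*s (B(s, P) = (s*s + s*P) - 4*P = (s² + P*s) - 4*P = s² - 4*P + P*s)
(B(M(3), 6)*(-19))*f(1, -5) = ((3² - 4*6 + 6*3)*(-19))*(-4 - 1*(-5)) = ((9 - 24 + 18)*(-19))*(-4 + 5) = (3*(-19))*1 = -57*1 = -57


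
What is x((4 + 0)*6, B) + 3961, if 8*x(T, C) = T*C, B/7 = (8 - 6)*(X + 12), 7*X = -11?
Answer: 4399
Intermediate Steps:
X = -11/7 (X = (⅐)*(-11) = -11/7 ≈ -1.5714)
B = 146 (B = 7*((8 - 6)*(-11/7 + 12)) = 7*(2*(73/7)) = 7*(146/7) = 146)
x(T, C) = C*T/8 (x(T, C) = (T*C)/8 = (C*T)/8 = C*T/8)
x((4 + 0)*6, B) + 3961 = (⅛)*146*((4 + 0)*6) + 3961 = (⅛)*146*(4*6) + 3961 = (⅛)*146*24 + 3961 = 438 + 3961 = 4399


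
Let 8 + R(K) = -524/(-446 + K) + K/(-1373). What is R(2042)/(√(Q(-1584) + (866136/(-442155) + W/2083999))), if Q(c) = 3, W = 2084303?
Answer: -5377237*√48143493382338294318595/171735562492225662 ≈ -6.8702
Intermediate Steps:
R(K) = -8 - 524/(-446 + K) - K/1373 (R(K) = -8 + (-524/(-446 + K) + K/(-1373)) = -8 + (-524/(-446 + K) + K*(-1/1373)) = -8 + (-524/(-446 + K) - K/1373) = -8 - 524/(-446 + K) - K/1373)
R(2042)/(√(Q(-1584) + (866136/(-442155) + W/2083999))) = ((4179412 - 1*2042² - 10538*2042)/(1373*(-446 + 2042)))/(√(3 + (866136/(-442155) + 2084303/2083999))) = ((1/1373)*(4179412 - 1*4169764 - 21518596)/1596)/(√(3 + (866136*(-1/442155) + 2084303*(1/2083999)))) = ((1/1373)*(1/1596)*(4179412 - 4169764 - 21518596))/(√(3 + (-288712/147385 + 2084303/2083999))) = ((1/1373)*(1/1596)*(-21508948))/(√(3 - 294480521633/307150192615)) = -5377237*√48143493382338294318595/313485028106/547827 = -5377237*√48143493382338294318595/171735562492225662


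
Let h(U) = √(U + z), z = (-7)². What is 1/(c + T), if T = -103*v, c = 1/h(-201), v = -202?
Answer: 3162512/65799224673 + 2*I*√38/65799224673 ≈ 4.8063e-5 + 1.8737e-10*I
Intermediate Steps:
z = 49
h(U) = √(49 + U) (h(U) = √(U + 49) = √(49 + U))
c = -I*√38/76 (c = 1/(√(49 - 201)) = 1/(√(-152)) = 1/(2*I*√38) = -I*√38/76 ≈ -0.081111*I)
T = 20806 (T = -103*(-202) = 20806)
1/(c + T) = 1/(-I*√38/76 + 20806) = 1/(20806 - I*√38/76)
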